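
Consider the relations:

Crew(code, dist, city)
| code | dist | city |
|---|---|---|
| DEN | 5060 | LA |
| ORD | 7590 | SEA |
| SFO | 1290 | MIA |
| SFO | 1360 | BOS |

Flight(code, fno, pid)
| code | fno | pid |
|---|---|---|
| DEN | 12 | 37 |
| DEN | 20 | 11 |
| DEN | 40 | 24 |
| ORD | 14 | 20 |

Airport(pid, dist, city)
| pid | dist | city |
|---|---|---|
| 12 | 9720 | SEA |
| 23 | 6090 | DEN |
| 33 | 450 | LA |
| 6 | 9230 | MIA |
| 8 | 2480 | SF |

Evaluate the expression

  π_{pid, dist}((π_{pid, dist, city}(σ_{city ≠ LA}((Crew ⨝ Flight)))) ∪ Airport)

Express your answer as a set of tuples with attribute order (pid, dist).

{(12, 9720), (20, 7590), (23, 6090), (33, 450), (6, 9230), (8, 2480)}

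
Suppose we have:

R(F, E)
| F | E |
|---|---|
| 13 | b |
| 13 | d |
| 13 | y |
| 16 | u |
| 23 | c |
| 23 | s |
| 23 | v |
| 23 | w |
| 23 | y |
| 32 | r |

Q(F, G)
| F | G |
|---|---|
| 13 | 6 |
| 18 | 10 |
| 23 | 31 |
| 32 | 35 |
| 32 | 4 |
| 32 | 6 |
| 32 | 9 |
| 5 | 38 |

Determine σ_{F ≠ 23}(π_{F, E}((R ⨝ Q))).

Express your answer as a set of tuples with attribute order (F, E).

Natural join on F: {(13, b, 6), (13, d, 6), (13, y, 6), (23, c, 31), (23, s, 31), (23, v, 31), (23, w, 31), (23, y, 31), (32, r, 35), (32, r, 4), (32, r, 6), (32, r, 9)}
π[F, E]: project onto (F, E) (3 duplicate(s) eliminated) → {(13, b), (13, d), (13, y), (23, c), (23, s), (23, v), (23, w), (23, y), (32, r)}
Filtering on F ≠ 23 leaves {(13, b), (13, d), (13, y), (32, r)}.

{(13, b), (13, d), (13, y), (32, r)}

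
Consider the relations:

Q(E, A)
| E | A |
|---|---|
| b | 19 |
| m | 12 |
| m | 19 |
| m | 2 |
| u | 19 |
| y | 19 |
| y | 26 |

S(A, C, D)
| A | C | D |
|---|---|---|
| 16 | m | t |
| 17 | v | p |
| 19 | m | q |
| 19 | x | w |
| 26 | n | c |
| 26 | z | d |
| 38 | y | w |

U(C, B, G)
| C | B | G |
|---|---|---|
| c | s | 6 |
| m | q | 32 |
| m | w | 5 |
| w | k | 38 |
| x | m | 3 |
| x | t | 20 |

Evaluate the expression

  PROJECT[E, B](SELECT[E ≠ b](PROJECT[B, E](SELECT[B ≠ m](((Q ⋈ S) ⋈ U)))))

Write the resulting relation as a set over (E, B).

{(m, q), (m, t), (m, w), (u, q), (u, t), (u, w), (y, q), (y, t), (y, w)}

Natural join on A: {(b, 19, m, q), (b, 19, x, w), (m, 19, m, q), (m, 19, x, w), (u, 19, m, q), (u, 19, x, w), (y, 19, m, q), (y, 19, x, w), (y, 26, n, c), (y, 26, z, d)}
Natural join on C: {(b, 19, m, q, q, 32), (b, 19, m, q, w, 5), (b, 19, x, w, m, 3), (b, 19, x, w, t, 20), (m, 19, m, q, q, 32), (m, 19, m, q, w, 5), (m, 19, x, w, m, 3), (m, 19, x, w, t, 20), (u, 19, m, q, q, 32), (u, 19, m, q, w, 5), (u, 19, x, w, m, 3), (u, 19, x, w, t, 20), (y, 19, m, q, q, 32), (y, 19, m, q, w, 5), (y, 19, x, w, m, 3), (y, 19, x, w, t, 20)}
Apply σ_{B ≠ m}; surviving tuples: {(b, 19, m, q, q, 32), (b, 19, m, q, w, 5), (b, 19, x, w, t, 20), (m, 19, m, q, q, 32), (m, 19, m, q, w, 5), (m, 19, x, w, t, 20), (u, 19, m, q, q, 32), (u, 19, m, q, w, 5), (u, 19, x, w, t, 20), (y, 19, m, q, q, 32), (y, 19, m, q, w, 5), (y, 19, x, w, t, 20)}
Projecting to B, E: {(q, b), (q, m), (q, u), (q, y), (t, b), (t, m), (t, u), (t, y), (w, b), (w, m), (w, u), (w, y)}
Apply σ_{E ≠ b}; surviving tuples: {(q, m), (q, u), (q, y), (t, m), (t, u), (t, y), (w, m), (w, u), (w, y)}
Projecting to E, B: {(m, q), (m, t), (m, w), (u, q), (u, t), (u, w), (y, q), (y, t), (y, w)}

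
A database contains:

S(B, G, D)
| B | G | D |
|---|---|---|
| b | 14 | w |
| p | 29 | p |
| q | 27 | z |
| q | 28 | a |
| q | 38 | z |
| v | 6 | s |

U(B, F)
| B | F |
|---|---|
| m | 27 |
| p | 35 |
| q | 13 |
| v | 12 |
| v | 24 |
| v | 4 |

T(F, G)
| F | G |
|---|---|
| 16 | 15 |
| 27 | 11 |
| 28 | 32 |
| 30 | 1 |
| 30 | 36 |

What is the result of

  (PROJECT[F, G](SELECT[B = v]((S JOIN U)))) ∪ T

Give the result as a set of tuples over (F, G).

{(12, 6), (16, 15), (24, 6), (27, 11), (28, 32), (30, 1), (30, 36), (4, 6)}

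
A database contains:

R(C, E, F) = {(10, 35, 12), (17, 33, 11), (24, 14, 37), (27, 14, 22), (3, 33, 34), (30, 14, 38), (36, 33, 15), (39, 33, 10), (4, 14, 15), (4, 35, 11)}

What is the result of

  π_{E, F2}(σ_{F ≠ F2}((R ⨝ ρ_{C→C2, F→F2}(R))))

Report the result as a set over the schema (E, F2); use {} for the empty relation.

{(14, 15), (14, 22), (14, 37), (14, 38), (33, 10), (33, 11), (33, 15), (33, 34), (35, 11), (35, 12)}

ρ[C→C2, F→F2]: schema becomes (C2, E, F2); tuples unchanged.
Natural join on E: {(10, 35, 12, 10, 12), (10, 35, 12, 4, 11), (17, 33, 11, 17, 11), (17, 33, 11, 3, 34), (17, 33, 11, 36, 15), (17, 33, 11, 39, 10), (24, 14, 37, 24, 37), (24, 14, 37, 27, 22), (24, 14, 37, 30, 38), (24, 14, 37, 4, 15), (27, 14, 22, 24, 37), (27, 14, 22, 27, 22), (27, 14, 22, 30, 38), (27, 14, 22, 4, 15), (3, 33, 34, 17, 11), (3, 33, 34, 3, 34), (3, 33, 34, 36, 15), (3, 33, 34, 39, 10), (30, 14, 38, 24, 37), (30, 14, 38, 27, 22), (30, 14, 38, 30, 38), (30, 14, 38, 4, 15), (36, 33, 15, 17, 11), (36, 33, 15, 3, 34), (36, 33, 15, 36, 15), (36, 33, 15, 39, 10), (39, 33, 10, 17, 11), (39, 33, 10, 3, 34), (39, 33, 10, 36, 15), (39, 33, 10, 39, 10), (4, 14, 15, 24, 37), (4, 14, 15, 27, 22), (4, 14, 15, 30, 38), (4, 14, 15, 4, 15), (4, 35, 11, 10, 12), (4, 35, 11, 4, 11)}
Filtering on F ≠ F2 leaves {(10, 35, 12, 4, 11), (17, 33, 11, 3, 34), (17, 33, 11, 36, 15), (17, 33, 11, 39, 10), (24, 14, 37, 27, 22), (24, 14, 37, 30, 38), (24, 14, 37, 4, 15), (27, 14, 22, 24, 37), (27, 14, 22, 30, 38), (27, 14, 22, 4, 15), (3, 33, 34, 17, 11), (3, 33, 34, 36, 15), (3, 33, 34, 39, 10), (30, 14, 38, 24, 37), (30, 14, 38, 27, 22), (30, 14, 38, 4, 15), (36, 33, 15, 17, 11), (36, 33, 15, 3, 34), (36, 33, 15, 39, 10), (39, 33, 10, 17, 11), (39, 33, 10, 3, 34), (39, 33, 10, 36, 15), (4, 14, 15, 24, 37), (4, 14, 15, 27, 22), (4, 14, 15, 30, 38), (4, 35, 11, 10, 12)}.
Projecting to E, F2 (16 duplicate(s) eliminated): {(14, 15), (14, 22), (14, 37), (14, 38), (33, 10), (33, 11), (33, 15), (33, 34), (35, 11), (35, 12)}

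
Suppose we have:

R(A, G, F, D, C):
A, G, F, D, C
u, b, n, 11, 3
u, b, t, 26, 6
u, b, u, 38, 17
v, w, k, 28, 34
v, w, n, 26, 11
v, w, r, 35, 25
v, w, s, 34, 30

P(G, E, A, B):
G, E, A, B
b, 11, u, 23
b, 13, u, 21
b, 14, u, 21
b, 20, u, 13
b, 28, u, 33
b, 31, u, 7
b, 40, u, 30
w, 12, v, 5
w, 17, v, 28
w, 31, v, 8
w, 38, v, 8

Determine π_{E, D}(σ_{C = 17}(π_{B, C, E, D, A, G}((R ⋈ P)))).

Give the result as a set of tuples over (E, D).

{(11, 38), (13, 38), (14, 38), (20, 38), (28, 38), (31, 38), (40, 38)}

Joining R and P on A, G yields {(u, b, n, 11, 3, 11, 23), (u, b, n, 11, 3, 13, 21), (u, b, n, 11, 3, 14, 21), (u, b, n, 11, 3, 20, 13), (u, b, n, 11, 3, 28, 33), (u, b, n, 11, 3, 31, 7), (u, b, n, 11, 3, 40, 30), (u, b, t, 26, 6, 11, 23), (u, b, t, 26, 6, 13, 21), (u, b, t, 26, 6, 14, 21), (u, b, t, 26, 6, 20, 13), (u, b, t, 26, 6, 28, 33), (u, b, t, 26, 6, 31, 7), (u, b, t, 26, 6, 40, 30), (u, b, u, 38, 17, 11, 23), (u, b, u, 38, 17, 13, 21), (u, b, u, 38, 17, 14, 21), (u, b, u, 38, 17, 20, 13), (u, b, u, 38, 17, 28, 33), (u, b, u, 38, 17, 31, 7), (u, b, u, 38, 17, 40, 30), (v, w, k, 28, 34, 12, 5), (v, w, k, 28, 34, 17, 28), (v, w, k, 28, 34, 31, 8), (v, w, k, 28, 34, 38, 8), (v, w, n, 26, 11, 12, 5), (v, w, n, 26, 11, 17, 28), (v, w, n, 26, 11, 31, 8), (v, w, n, 26, 11, 38, 8), (v, w, r, 35, 25, 12, 5), (v, w, r, 35, 25, 17, 28), (v, w, r, 35, 25, 31, 8), (v, w, r, 35, 25, 38, 8), (v, w, s, 34, 30, 12, 5), (v, w, s, 34, 30, 17, 28), (v, w, s, 34, 30, 31, 8), (v, w, s, 34, 30, 38, 8)}.
π[B, C, E, D, A, G]: project onto (B, C, E, D, A, G) → {(13, 17, 20, 38, u, b), (13, 3, 20, 11, u, b), (13, 6, 20, 26, u, b), (21, 17, 13, 38, u, b), (21, 17, 14, 38, u, b), (21, 3, 13, 11, u, b), (21, 3, 14, 11, u, b), (21, 6, 13, 26, u, b), (21, 6, 14, 26, u, b), (23, 17, 11, 38, u, b), (23, 3, 11, 11, u, b), (23, 6, 11, 26, u, b), (28, 11, 17, 26, v, w), (28, 25, 17, 35, v, w), (28, 30, 17, 34, v, w), (28, 34, 17, 28, v, w), (30, 17, 40, 38, u, b), (30, 3, 40, 11, u, b), (30, 6, 40, 26, u, b), (33, 17, 28, 38, u, b), (33, 3, 28, 11, u, b), (33, 6, 28, 26, u, b), (5, 11, 12, 26, v, w), (5, 25, 12, 35, v, w), (5, 30, 12, 34, v, w), (5, 34, 12, 28, v, w), (7, 17, 31, 38, u, b), (7, 3, 31, 11, u, b), (7, 6, 31, 26, u, b), (8, 11, 31, 26, v, w), (8, 11, 38, 26, v, w), (8, 25, 31, 35, v, w), (8, 25, 38, 35, v, w), (8, 30, 31, 34, v, w), (8, 30, 38, 34, v, w), (8, 34, 31, 28, v, w), (8, 34, 38, 28, v, w)}
Apply σ_{C = 17}; surviving tuples: {(13, 17, 20, 38, u, b), (21, 17, 13, 38, u, b), (21, 17, 14, 38, u, b), (23, 17, 11, 38, u, b), (30, 17, 40, 38, u, b), (33, 17, 28, 38, u, b), (7, 17, 31, 38, u, b)}
π[E, D]: project onto (E, D) → {(11, 38), (13, 38), (14, 38), (20, 38), (28, 38), (31, 38), (40, 38)}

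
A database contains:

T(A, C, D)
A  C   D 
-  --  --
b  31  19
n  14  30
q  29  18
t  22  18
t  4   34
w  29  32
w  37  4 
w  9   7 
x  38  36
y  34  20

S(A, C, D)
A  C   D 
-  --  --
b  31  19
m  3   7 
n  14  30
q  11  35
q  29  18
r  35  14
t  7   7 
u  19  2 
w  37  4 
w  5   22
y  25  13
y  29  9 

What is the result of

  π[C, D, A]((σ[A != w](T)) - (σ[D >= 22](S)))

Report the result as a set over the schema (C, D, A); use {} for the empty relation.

Filtering on A != w leaves {(b, 31, 19), (n, 14, 30), (q, 29, 18), (t, 22, 18), (t, 4, 34), (x, 38, 36), (y, 34, 20)}.
Filtering on D >= 22 leaves {(n, 14, 30), (q, 11, 35), (w, 5, 22)}.
Set difference of the two operands is {(b, 31, 19), (q, 29, 18), (t, 22, 18), (t, 4, 34), (x, 38, 36), (y, 34, 20)}.
Keep only column(s) C, D, A: {(22, 18, t), (29, 18, q), (31, 19, b), (34, 20, y), (38, 36, x), (4, 34, t)}

{(22, 18, t), (29, 18, q), (31, 19, b), (34, 20, y), (38, 36, x), (4, 34, t)}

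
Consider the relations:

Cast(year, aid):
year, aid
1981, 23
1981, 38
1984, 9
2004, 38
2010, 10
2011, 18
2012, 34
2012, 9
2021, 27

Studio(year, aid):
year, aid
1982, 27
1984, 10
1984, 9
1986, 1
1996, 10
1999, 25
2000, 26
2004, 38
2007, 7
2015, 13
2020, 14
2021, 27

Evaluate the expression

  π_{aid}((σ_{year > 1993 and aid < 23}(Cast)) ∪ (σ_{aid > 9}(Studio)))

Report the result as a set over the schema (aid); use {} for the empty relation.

Selection year > 1993 and aid < 23: {(2010, 10), (2011, 18), (2012, 9)}
Selection aid > 9: {(1982, 27), (1984, 10), (1996, 10), (1999, 25), (2000, 26), (2004, 38), (2015, 13), (2020, 14), (2021, 27)}
Taking the union: {(1982, 27), (1984, 10), (1996, 10), (1999, 25), (2000, 26), (2004, 38), (2010, 10), (2011, 18), (2012, 9), (2015, 13), (2020, 14), (2021, 27)}
π_{aid} gives {10, 13, 14, 18, 25, 26, 27, 38, 9} (3 duplicate(s) eliminated).

{10, 13, 14, 18, 25, 26, 27, 38, 9}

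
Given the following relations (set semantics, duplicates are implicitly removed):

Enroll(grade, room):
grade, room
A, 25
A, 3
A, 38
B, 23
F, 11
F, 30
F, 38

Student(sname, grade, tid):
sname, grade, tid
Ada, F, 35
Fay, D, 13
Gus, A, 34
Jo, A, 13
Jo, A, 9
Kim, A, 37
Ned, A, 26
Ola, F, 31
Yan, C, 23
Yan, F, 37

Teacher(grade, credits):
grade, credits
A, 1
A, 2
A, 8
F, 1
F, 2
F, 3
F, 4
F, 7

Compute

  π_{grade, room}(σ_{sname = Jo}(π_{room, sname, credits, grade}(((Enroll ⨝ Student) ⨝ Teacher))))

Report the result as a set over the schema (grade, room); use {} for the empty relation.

{(A, 25), (A, 3), (A, 38)}

Enroll ⋈ Student (natural join on grade): {(A, 25, Gus, 34), (A, 25, Jo, 13), (A, 25, Jo, 9), (A, 25, Kim, 37), (A, 25, Ned, 26), (A, 3, Gus, 34), (A, 3, Jo, 13), (A, 3, Jo, 9), (A, 3, Kim, 37), (A, 3, Ned, 26), (A, 38, Gus, 34), (A, 38, Jo, 13), (A, 38, Jo, 9), (A, 38, Kim, 37), (A, 38, Ned, 26), (F, 11, Ada, 35), (F, 11, Ola, 31), (F, 11, Yan, 37), (F, 30, Ada, 35), (F, 30, Ola, 31), (F, 30, Yan, 37), (F, 38, Ada, 35), (F, 38, Ola, 31), (F, 38, Yan, 37)}
(Enroll ⨝ Student) ⋈ Teacher (natural join on grade): {(A, 25, Gus, 34, 1), (A, 25, Gus, 34, 2), (A, 25, Gus, 34, 8), (A, 25, Jo, 13, 1), (A, 25, Jo, 13, 2), (A, 25, Jo, 13, 8), (A, 25, Jo, 9, 1), (A, 25, Jo, 9, 2), (A, 25, Jo, 9, 8), (A, 25, Kim, 37, 1), (A, 25, Kim, 37, 2), (A, 25, Kim, 37, 8), (A, 25, Ned, 26, 1), (A, 25, Ned, 26, 2), (A, 25, Ned, 26, 8), (A, 3, Gus, 34, 1), (A, 3, Gus, 34, 2), (A, 3, Gus, 34, 8), (A, 3, Jo, 13, 1), (A, 3, Jo, 13, 2), (A, 3, Jo, 13, 8), (A, 3, Jo, 9, 1), (A, 3, Jo, 9, 2), (A, 3, Jo, 9, 8), (A, 3, Kim, 37, 1), (A, 3, Kim, 37, 2), (A, 3, Kim, 37, 8), (A, 3, Ned, 26, 1), (A, 3, Ned, 26, 2), (A, 3, Ned, 26, 8), (A, 38, Gus, 34, 1), (A, 38, Gus, 34, 2), (A, 38, Gus, 34, 8), (A, 38, Jo, 13, 1), (A, 38, Jo, 13, 2), (A, 38, Jo, 13, 8), (A, 38, Jo, 9, 1), (A, 38, Jo, 9, 2), (A, 38, Jo, 9, 8), (A, 38, Kim, 37, 1), (A, 38, Kim, 37, 2), (A, 38, Kim, 37, 8), (A, 38, Ned, 26, 1), (A, 38, Ned, 26, 2), (A, 38, Ned, 26, 8), (F, 11, Ada, 35, 1), (F, 11, Ada, 35, 2), (F, 11, Ada, 35, 3), (F, 11, Ada, 35, 4), (F, 11, Ada, 35, 7), (F, 11, Ola, 31, 1), (F, 11, Ola, 31, 2), (F, 11, Ola, 31, 3), (F, 11, Ola, 31, 4), (F, 11, Ola, 31, 7), (F, 11, Yan, 37, 1), (F, 11, Yan, 37, 2), (F, 11, Yan, 37, 3), (F, 11, Yan, 37, 4), (F, 11, Yan, 37, 7), (F, 30, Ada, 35, 1), (F, 30, Ada, 35, 2), (F, 30, Ada, 35, 3), (F, 30, Ada, 35, 4), (F, 30, Ada, 35, 7), (F, 30, Ola, 31, 1), (F, 30, Ola, 31, 2), (F, 30, Ola, 31, 3), (F, 30, Ola, 31, 4), (F, 30, Ola, 31, 7), (F, 30, Yan, 37, 1), (F, 30, Yan, 37, 2), (F, 30, Yan, 37, 3), (F, 30, Yan, 37, 4), (F, 30, Yan, 37, 7), (F, 38, Ada, 35, 1), (F, 38, Ada, 35, 2), (F, 38, Ada, 35, 3), (F, 38, Ada, 35, 4), (F, 38, Ada, 35, 7), (F, 38, Ola, 31, 1), (F, 38, Ola, 31, 2), (F, 38, Ola, 31, 3), (F, 38, Ola, 31, 4), (F, 38, Ola, 31, 7), (F, 38, Yan, 37, 1), (F, 38, Yan, 37, 2), (F, 38, Yan, 37, 3), (F, 38, Yan, 37, 4), (F, 38, Yan, 37, 7)}
Keep only column(s) room, sname, credits, grade (9 duplicate(s) eliminated): {(11, Ada, 1, F), (11, Ada, 2, F), (11, Ada, 3, F), (11, Ada, 4, F), (11, Ada, 7, F), (11, Ola, 1, F), (11, Ola, 2, F), (11, Ola, 3, F), (11, Ola, 4, F), (11, Ola, 7, F), (11, Yan, 1, F), (11, Yan, 2, F), (11, Yan, 3, F), (11, Yan, 4, F), (11, Yan, 7, F), (25, Gus, 1, A), (25, Gus, 2, A), (25, Gus, 8, A), (25, Jo, 1, A), (25, Jo, 2, A), (25, Jo, 8, A), (25, Kim, 1, A), (25, Kim, 2, A), (25, Kim, 8, A), (25, Ned, 1, A), (25, Ned, 2, A), (25, Ned, 8, A), (3, Gus, 1, A), (3, Gus, 2, A), (3, Gus, 8, A), (3, Jo, 1, A), (3, Jo, 2, A), (3, Jo, 8, A), (3, Kim, 1, A), (3, Kim, 2, A), (3, Kim, 8, A), (3, Ned, 1, A), (3, Ned, 2, A), (3, Ned, 8, A), (30, Ada, 1, F), (30, Ada, 2, F), (30, Ada, 3, F), (30, Ada, 4, F), (30, Ada, 7, F), (30, Ola, 1, F), (30, Ola, 2, F), (30, Ola, 3, F), (30, Ola, 4, F), (30, Ola, 7, F), (30, Yan, 1, F), (30, Yan, 2, F), (30, Yan, 3, F), (30, Yan, 4, F), (30, Yan, 7, F), (38, Ada, 1, F), (38, Ada, 2, F), (38, Ada, 3, F), (38, Ada, 4, F), (38, Ada, 7, F), (38, Gus, 1, A), (38, Gus, 2, A), (38, Gus, 8, A), (38, Jo, 1, A), (38, Jo, 2, A), (38, Jo, 8, A), (38, Kim, 1, A), (38, Kim, 2, A), (38, Kim, 8, A), (38, Ned, 1, A), (38, Ned, 2, A), (38, Ned, 8, A), (38, Ola, 1, F), (38, Ola, 2, F), (38, Ola, 3, F), (38, Ola, 4, F), (38, Ola, 7, F), (38, Yan, 1, F), (38, Yan, 2, F), (38, Yan, 3, F), (38, Yan, 4, F), (38, Yan, 7, F)}
Apply σ_{sname = Jo}; surviving tuples: {(25, Jo, 1, A), (25, Jo, 2, A), (25, Jo, 8, A), (3, Jo, 1, A), (3, Jo, 2, A), (3, Jo, 8, A), (38, Jo, 1, A), (38, Jo, 2, A), (38, Jo, 8, A)}
Keep only column(s) grade, room (6 duplicate(s) eliminated): {(A, 25), (A, 3), (A, 38)}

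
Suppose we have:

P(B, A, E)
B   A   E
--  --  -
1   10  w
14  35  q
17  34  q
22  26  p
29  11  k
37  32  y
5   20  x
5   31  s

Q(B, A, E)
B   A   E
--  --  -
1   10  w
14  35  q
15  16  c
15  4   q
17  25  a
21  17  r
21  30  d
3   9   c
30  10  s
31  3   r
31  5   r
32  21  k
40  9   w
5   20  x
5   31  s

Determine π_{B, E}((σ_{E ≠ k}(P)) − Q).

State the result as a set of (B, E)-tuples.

{(17, q), (22, p), (37, y)}

Filtering on E ≠ k leaves {(1, 10, w), (14, 35, q), (17, 34, q), (22, 26, p), (37, 32, y), (5, 20, x), (5, 31, s)}.
Taking the difference: {(17, 34, q), (22, 26, p), (37, 32, y)}
Keep only column(s) B, E: {(17, q), (22, p), (37, y)}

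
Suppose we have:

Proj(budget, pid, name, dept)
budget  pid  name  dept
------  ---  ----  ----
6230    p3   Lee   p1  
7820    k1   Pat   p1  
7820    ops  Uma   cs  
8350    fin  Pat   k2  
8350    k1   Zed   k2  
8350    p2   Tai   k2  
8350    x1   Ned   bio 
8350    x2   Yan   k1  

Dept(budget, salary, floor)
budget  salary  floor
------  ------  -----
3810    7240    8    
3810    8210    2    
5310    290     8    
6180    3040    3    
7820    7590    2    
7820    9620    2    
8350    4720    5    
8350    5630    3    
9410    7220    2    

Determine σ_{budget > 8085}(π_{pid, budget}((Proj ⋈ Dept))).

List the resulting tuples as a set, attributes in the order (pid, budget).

{(fin, 8350), (k1, 8350), (p2, 8350), (x1, 8350), (x2, 8350)}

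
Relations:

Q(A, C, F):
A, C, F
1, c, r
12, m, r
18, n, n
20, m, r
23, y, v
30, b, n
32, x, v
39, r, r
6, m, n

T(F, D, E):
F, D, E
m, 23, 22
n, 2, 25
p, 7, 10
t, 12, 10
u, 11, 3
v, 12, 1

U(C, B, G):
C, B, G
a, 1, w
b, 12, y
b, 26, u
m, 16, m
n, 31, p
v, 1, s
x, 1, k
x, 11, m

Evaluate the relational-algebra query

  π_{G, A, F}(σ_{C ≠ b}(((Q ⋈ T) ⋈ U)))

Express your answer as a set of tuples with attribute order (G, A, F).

{(k, 32, v), (m, 32, v), (m, 6, n), (p, 18, n)}

Q ⋈ T (natural join on F): {(18, n, n, 2, 25), (23, y, v, 12, 1), (30, b, n, 2, 25), (32, x, v, 12, 1), (6, m, n, 2, 25)}
(Q ⋈ T) ⋈ U (natural join on C): {(18, n, n, 2, 25, 31, p), (30, b, n, 2, 25, 12, y), (30, b, n, 2, 25, 26, u), (32, x, v, 12, 1, 1, k), (32, x, v, 12, 1, 11, m), (6, m, n, 2, 25, 16, m)}
σ[C ≠ b]: keep tuples satisfying C ≠ b → {(18, n, n, 2, 25, 31, p), (32, x, v, 12, 1, 1, k), (32, x, v, 12, 1, 11, m), (6, m, n, 2, 25, 16, m)}
Projecting to G, A, F: {(k, 32, v), (m, 32, v), (m, 6, n), (p, 18, n)}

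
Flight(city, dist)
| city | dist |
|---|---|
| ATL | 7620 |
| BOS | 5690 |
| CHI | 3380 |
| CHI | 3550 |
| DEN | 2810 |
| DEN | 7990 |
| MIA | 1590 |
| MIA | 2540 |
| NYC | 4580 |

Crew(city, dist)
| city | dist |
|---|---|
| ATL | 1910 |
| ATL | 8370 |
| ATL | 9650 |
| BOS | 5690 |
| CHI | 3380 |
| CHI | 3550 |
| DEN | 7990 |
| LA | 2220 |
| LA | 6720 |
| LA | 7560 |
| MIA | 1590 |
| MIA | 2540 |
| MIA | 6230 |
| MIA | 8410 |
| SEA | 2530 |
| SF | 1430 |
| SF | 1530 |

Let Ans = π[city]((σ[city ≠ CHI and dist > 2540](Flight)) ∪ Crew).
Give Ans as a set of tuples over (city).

Selection city ≠ CHI and dist > 2540: {(ATL, 7620), (BOS, 5690), (DEN, 2810), (DEN, 7990), (NYC, 4580)}
Set union of the two operands is {(ATL, 1910), (ATL, 7620), (ATL, 8370), (ATL, 9650), (BOS, 5690), (CHI, 3380), (CHI, 3550), (DEN, 2810), (DEN, 7990), (LA, 2220), (LA, 6720), (LA, 7560), (MIA, 1590), (MIA, 2540), (MIA, 6230), (MIA, 8410), (NYC, 4580), (SEA, 2530), (SF, 1430), (SF, 1530)}.
π_{city} gives {ATL, BOS, CHI, DEN, LA, MIA, NYC, SEA, SF} (11 duplicate(s) eliminated).

{ATL, BOS, CHI, DEN, LA, MIA, NYC, SEA, SF}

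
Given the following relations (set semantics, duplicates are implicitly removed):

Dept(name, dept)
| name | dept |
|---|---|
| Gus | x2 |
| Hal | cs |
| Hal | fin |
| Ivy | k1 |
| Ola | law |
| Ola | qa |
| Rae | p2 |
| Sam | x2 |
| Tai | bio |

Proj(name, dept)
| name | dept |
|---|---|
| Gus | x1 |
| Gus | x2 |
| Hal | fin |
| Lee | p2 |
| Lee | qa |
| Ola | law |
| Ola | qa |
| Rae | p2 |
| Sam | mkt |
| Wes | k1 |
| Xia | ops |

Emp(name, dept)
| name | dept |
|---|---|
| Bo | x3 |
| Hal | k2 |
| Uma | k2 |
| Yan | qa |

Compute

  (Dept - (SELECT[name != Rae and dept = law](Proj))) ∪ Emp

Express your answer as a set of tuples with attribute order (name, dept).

{(Bo, x3), (Gus, x2), (Hal, cs), (Hal, fin), (Hal, k2), (Ivy, k1), (Ola, qa), (Rae, p2), (Sam, x2), (Tai, bio), (Uma, k2), (Yan, qa)}

Filtering on name != Rae and dept = law leaves {(Ola, law)}.
Taking the difference: {(Gus, x2), (Hal, cs), (Hal, fin), (Ivy, k1), (Ola, qa), (Rae, p2), (Sam, x2), (Tai, bio)}
Taking the union: {(Bo, x3), (Gus, x2), (Hal, cs), (Hal, fin), (Hal, k2), (Ivy, k1), (Ola, qa), (Rae, p2), (Sam, x2), (Tai, bio), (Uma, k2), (Yan, qa)}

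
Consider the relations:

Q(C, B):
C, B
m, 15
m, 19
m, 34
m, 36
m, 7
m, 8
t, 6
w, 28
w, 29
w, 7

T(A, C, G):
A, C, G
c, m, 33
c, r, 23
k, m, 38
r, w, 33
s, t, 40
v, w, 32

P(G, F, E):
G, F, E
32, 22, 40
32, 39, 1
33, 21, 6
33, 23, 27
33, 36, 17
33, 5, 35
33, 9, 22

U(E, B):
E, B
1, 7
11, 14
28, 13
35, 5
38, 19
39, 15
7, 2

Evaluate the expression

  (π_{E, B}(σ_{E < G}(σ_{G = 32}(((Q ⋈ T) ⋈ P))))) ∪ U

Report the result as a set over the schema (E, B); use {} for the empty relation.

Joining Q and T on C yields {(m, 15, c, 33), (m, 15, k, 38), (m, 19, c, 33), (m, 19, k, 38), (m, 34, c, 33), (m, 34, k, 38), (m, 36, c, 33), (m, 36, k, 38), (m, 7, c, 33), (m, 7, k, 38), (m, 8, c, 33), (m, 8, k, 38), (t, 6, s, 40), (w, 28, r, 33), (w, 28, v, 32), (w, 29, r, 33), (w, 29, v, 32), (w, 7, r, 33), (w, 7, v, 32)}.
Joining (Q ⋈ T) and P on G yields {(m, 15, c, 33, 21, 6), (m, 15, c, 33, 23, 27), (m, 15, c, 33, 36, 17), (m, 15, c, 33, 5, 35), (m, 15, c, 33, 9, 22), (m, 19, c, 33, 21, 6), (m, 19, c, 33, 23, 27), (m, 19, c, 33, 36, 17), (m, 19, c, 33, 5, 35), (m, 19, c, 33, 9, 22), (m, 34, c, 33, 21, 6), (m, 34, c, 33, 23, 27), (m, 34, c, 33, 36, 17), (m, 34, c, 33, 5, 35), (m, 34, c, 33, 9, 22), (m, 36, c, 33, 21, 6), (m, 36, c, 33, 23, 27), (m, 36, c, 33, 36, 17), (m, 36, c, 33, 5, 35), (m, 36, c, 33, 9, 22), (m, 7, c, 33, 21, 6), (m, 7, c, 33, 23, 27), (m, 7, c, 33, 36, 17), (m, 7, c, 33, 5, 35), (m, 7, c, 33, 9, 22), (m, 8, c, 33, 21, 6), (m, 8, c, 33, 23, 27), (m, 8, c, 33, 36, 17), (m, 8, c, 33, 5, 35), (m, 8, c, 33, 9, 22), (w, 28, r, 33, 21, 6), (w, 28, r, 33, 23, 27), (w, 28, r, 33, 36, 17), (w, 28, r, 33, 5, 35), (w, 28, r, 33, 9, 22), (w, 28, v, 32, 22, 40), (w, 28, v, 32, 39, 1), (w, 29, r, 33, 21, 6), (w, 29, r, 33, 23, 27), (w, 29, r, 33, 36, 17), (w, 29, r, 33, 5, 35), (w, 29, r, 33, 9, 22), (w, 29, v, 32, 22, 40), (w, 29, v, 32, 39, 1), (w, 7, r, 33, 21, 6), (w, 7, r, 33, 23, 27), (w, 7, r, 33, 36, 17), (w, 7, r, 33, 5, 35), (w, 7, r, 33, 9, 22), (w, 7, v, 32, 22, 40), (w, 7, v, 32, 39, 1)}.
σ[G = 32]: keep tuples satisfying G = 32 → {(w, 28, v, 32, 22, 40), (w, 28, v, 32, 39, 1), (w, 29, v, 32, 22, 40), (w, 29, v, 32, 39, 1), (w, 7, v, 32, 22, 40), (w, 7, v, 32, 39, 1)}
σ[E < G]: keep tuples satisfying E < G → {(w, 28, v, 32, 39, 1), (w, 29, v, 32, 39, 1), (w, 7, v, 32, 39, 1)}
π_{E, B} gives {(1, 28), (1, 29), (1, 7)}.
Set union of the two operands is {(1, 28), (1, 29), (1, 7), (11, 14), (28, 13), (35, 5), (38, 19), (39, 15), (7, 2)}.

{(1, 28), (1, 29), (1, 7), (11, 14), (28, 13), (35, 5), (38, 19), (39, 15), (7, 2)}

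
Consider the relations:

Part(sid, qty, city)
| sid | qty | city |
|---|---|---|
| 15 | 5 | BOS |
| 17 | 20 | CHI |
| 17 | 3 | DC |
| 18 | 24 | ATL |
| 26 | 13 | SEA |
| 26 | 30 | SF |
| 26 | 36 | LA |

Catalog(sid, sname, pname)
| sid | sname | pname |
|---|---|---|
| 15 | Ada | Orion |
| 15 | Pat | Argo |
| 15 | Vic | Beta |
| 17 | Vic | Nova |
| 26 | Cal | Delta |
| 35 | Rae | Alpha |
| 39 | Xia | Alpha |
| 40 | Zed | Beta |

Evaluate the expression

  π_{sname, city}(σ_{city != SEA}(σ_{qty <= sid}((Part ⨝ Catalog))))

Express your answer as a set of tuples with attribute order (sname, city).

Part ⋈ Catalog (natural join on sid): {(15, 5, BOS, Ada, Orion), (15, 5, BOS, Pat, Argo), (15, 5, BOS, Vic, Beta), (17, 20, CHI, Vic, Nova), (17, 3, DC, Vic, Nova), (26, 13, SEA, Cal, Delta), (26, 30, SF, Cal, Delta), (26, 36, LA, Cal, Delta)}
σ[qty <= sid]: keep tuples satisfying qty <= sid → {(15, 5, BOS, Ada, Orion), (15, 5, BOS, Pat, Argo), (15, 5, BOS, Vic, Beta), (17, 3, DC, Vic, Nova), (26, 13, SEA, Cal, Delta)}
σ[city != SEA]: keep tuples satisfying city != SEA → {(15, 5, BOS, Ada, Orion), (15, 5, BOS, Pat, Argo), (15, 5, BOS, Vic, Beta), (17, 3, DC, Vic, Nova)}
π[sname, city]: project onto (sname, city) → {(Ada, BOS), (Pat, BOS), (Vic, BOS), (Vic, DC)}

{(Ada, BOS), (Pat, BOS), (Vic, BOS), (Vic, DC)}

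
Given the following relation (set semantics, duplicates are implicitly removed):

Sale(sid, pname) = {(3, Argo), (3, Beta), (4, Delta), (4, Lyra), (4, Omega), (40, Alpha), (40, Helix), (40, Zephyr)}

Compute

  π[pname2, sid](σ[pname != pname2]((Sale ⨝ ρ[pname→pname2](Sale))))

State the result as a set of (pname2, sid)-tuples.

{(Alpha, 40), (Argo, 3), (Beta, 3), (Delta, 4), (Helix, 40), (Lyra, 4), (Omega, 4), (Zephyr, 40)}

ρ[pname→pname2]: schema becomes (sid, pname2); tuples unchanged.
Sale ⋈ ρ[pname→pname2](Sale) (natural join on sid): {(3, Argo, Argo), (3, Argo, Beta), (3, Beta, Argo), (3, Beta, Beta), (4, Delta, Delta), (4, Delta, Lyra), (4, Delta, Omega), (4, Lyra, Delta), (4, Lyra, Lyra), (4, Lyra, Omega), (4, Omega, Delta), (4, Omega, Lyra), (4, Omega, Omega), (40, Alpha, Alpha), (40, Alpha, Helix), (40, Alpha, Zephyr), (40, Helix, Alpha), (40, Helix, Helix), (40, Helix, Zephyr), (40, Zephyr, Alpha), (40, Zephyr, Helix), (40, Zephyr, Zephyr)}
Apply σ_{pname != pname2}; surviving tuples: {(3, Argo, Beta), (3, Beta, Argo), (4, Delta, Lyra), (4, Delta, Omega), (4, Lyra, Delta), (4, Lyra, Omega), (4, Omega, Delta), (4, Omega, Lyra), (40, Alpha, Helix), (40, Alpha, Zephyr), (40, Helix, Alpha), (40, Helix, Zephyr), (40, Zephyr, Alpha), (40, Zephyr, Helix)}
π[pname2, sid]: project onto (pname2, sid) (6 duplicate(s) eliminated) → {(Alpha, 40), (Argo, 3), (Beta, 3), (Delta, 4), (Helix, 40), (Lyra, 4), (Omega, 4), (Zephyr, 40)}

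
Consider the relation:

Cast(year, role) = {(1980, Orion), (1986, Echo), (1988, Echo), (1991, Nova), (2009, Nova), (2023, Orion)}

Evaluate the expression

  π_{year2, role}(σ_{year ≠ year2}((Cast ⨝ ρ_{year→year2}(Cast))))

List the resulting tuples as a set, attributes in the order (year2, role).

ρ[year→year2]: schema becomes (year2, role); tuples unchanged.
Cast ⋈ ρ_{year→year2}(Cast) (natural join on role): {(1980, Orion, 1980), (1980, Orion, 2023), (1986, Echo, 1986), (1986, Echo, 1988), (1988, Echo, 1986), (1988, Echo, 1988), (1991, Nova, 1991), (1991, Nova, 2009), (2009, Nova, 1991), (2009, Nova, 2009), (2023, Orion, 1980), (2023, Orion, 2023)}
Apply σ_{year ≠ year2}; surviving tuples: {(1980, Orion, 2023), (1986, Echo, 1988), (1988, Echo, 1986), (1991, Nova, 2009), (2009, Nova, 1991), (2023, Orion, 1980)}
Projecting to year2, role: {(1980, Orion), (1986, Echo), (1988, Echo), (1991, Nova), (2009, Nova), (2023, Orion)}

{(1980, Orion), (1986, Echo), (1988, Echo), (1991, Nova), (2009, Nova), (2023, Orion)}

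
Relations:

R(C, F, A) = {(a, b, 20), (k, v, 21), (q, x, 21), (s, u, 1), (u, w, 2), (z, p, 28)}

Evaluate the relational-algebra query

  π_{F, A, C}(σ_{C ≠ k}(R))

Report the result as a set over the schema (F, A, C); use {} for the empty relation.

{(b, 20, a), (p, 28, z), (u, 1, s), (w, 2, u), (x, 21, q)}

Selection C ≠ k: {(a, b, 20), (q, x, 21), (s, u, 1), (u, w, 2), (z, p, 28)}
Projecting to F, A, C: {(b, 20, a), (p, 28, z), (u, 1, s), (w, 2, u), (x, 21, q)}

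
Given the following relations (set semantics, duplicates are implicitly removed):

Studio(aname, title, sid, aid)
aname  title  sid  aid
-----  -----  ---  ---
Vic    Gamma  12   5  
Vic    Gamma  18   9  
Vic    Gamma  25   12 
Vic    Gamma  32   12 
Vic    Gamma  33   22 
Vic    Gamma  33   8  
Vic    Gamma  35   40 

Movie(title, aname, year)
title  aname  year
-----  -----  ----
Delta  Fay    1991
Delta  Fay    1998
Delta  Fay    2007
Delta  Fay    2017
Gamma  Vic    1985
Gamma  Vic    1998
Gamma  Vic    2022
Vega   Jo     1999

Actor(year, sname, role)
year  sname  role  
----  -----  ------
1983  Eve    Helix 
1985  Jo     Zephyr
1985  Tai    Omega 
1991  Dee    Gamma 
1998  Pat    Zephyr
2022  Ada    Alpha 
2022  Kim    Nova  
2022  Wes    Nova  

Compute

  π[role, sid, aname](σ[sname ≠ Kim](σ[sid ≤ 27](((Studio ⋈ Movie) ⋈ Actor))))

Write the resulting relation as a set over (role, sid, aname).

{(Alpha, 12, Vic), (Alpha, 18, Vic), (Alpha, 25, Vic), (Nova, 12, Vic), (Nova, 18, Vic), (Nova, 25, Vic), (Omega, 12, Vic), (Omega, 18, Vic), (Omega, 25, Vic), (Zephyr, 12, Vic), (Zephyr, 18, Vic), (Zephyr, 25, Vic)}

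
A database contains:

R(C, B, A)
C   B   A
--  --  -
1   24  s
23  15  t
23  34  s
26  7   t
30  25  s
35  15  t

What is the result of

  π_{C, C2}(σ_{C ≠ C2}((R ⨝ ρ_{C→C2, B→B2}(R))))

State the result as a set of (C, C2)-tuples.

{(1, 23), (1, 30), (23, 1), (23, 26), (23, 30), (23, 35), (26, 23), (26, 35), (30, 1), (30, 23), (35, 23), (35, 26)}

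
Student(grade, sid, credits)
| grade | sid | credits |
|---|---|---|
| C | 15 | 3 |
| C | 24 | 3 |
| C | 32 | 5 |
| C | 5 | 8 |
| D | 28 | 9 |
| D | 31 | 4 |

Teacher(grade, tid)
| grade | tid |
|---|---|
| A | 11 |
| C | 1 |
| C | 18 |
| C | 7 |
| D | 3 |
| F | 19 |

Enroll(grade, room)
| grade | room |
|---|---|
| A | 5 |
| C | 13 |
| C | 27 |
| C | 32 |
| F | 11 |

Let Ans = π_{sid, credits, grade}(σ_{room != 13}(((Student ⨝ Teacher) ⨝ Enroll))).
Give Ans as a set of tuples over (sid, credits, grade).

{(15, 3, C), (24, 3, C), (32, 5, C), (5, 8, C)}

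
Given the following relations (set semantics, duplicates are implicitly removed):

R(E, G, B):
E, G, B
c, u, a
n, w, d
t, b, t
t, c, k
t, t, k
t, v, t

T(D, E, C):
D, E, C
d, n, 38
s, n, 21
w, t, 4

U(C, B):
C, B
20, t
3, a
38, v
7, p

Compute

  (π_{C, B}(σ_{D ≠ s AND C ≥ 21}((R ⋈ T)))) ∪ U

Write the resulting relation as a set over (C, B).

{(20, t), (3, a), (38, d), (38, v), (7, p)}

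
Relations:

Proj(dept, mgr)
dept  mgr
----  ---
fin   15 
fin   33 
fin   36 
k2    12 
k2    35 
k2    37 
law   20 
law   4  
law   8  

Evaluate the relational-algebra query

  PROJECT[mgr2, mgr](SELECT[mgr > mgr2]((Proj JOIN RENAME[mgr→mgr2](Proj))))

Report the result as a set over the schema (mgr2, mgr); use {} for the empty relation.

ρ[mgr→mgr2]: schema becomes (dept, mgr2); tuples unchanged.
Proj ⋈ RENAME[mgr→mgr2](Proj) (natural join on dept): {(fin, 15, 15), (fin, 15, 33), (fin, 15, 36), (fin, 33, 15), (fin, 33, 33), (fin, 33, 36), (fin, 36, 15), (fin, 36, 33), (fin, 36, 36), (k2, 12, 12), (k2, 12, 35), (k2, 12, 37), (k2, 35, 12), (k2, 35, 35), (k2, 35, 37), (k2, 37, 12), (k2, 37, 35), (k2, 37, 37), (law, 20, 20), (law, 20, 4), (law, 20, 8), (law, 4, 20), (law, 4, 4), (law, 4, 8), (law, 8, 20), (law, 8, 4), (law, 8, 8)}
Selection mgr > mgr2: {(fin, 33, 15), (fin, 36, 15), (fin, 36, 33), (k2, 35, 12), (k2, 37, 12), (k2, 37, 35), (law, 20, 4), (law, 20, 8), (law, 8, 4)}
Keep only column(s) mgr2, mgr: {(12, 35), (12, 37), (15, 33), (15, 36), (33, 36), (35, 37), (4, 20), (4, 8), (8, 20)}

{(12, 35), (12, 37), (15, 33), (15, 36), (33, 36), (35, 37), (4, 20), (4, 8), (8, 20)}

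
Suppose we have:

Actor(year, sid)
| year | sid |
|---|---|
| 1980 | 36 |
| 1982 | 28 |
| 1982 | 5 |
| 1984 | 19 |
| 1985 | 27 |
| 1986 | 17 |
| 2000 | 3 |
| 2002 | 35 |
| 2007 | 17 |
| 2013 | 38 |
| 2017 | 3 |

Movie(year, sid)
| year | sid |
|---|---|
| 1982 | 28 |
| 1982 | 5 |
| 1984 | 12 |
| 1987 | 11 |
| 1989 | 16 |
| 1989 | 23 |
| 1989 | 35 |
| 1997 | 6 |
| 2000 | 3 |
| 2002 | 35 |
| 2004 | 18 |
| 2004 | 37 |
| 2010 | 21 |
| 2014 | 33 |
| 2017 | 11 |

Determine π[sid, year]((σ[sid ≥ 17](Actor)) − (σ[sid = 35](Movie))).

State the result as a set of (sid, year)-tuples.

{(17, 1986), (17, 2007), (19, 1984), (27, 1985), (28, 1982), (36, 1980), (38, 2013)}

σ[sid ≥ 17]: keep tuples satisfying sid ≥ 17 → {(1980, 36), (1982, 28), (1984, 19), (1985, 27), (1986, 17), (2002, 35), (2007, 17), (2013, 38)}
σ[sid = 35]: keep tuples satisfying sid = 35 → {(1989, 35), (2002, 35)}
Difference: {(1980, 36), (1982, 28), (1984, 19), (1985, 27), (1986, 17), (2002, 35), (2007, 17), (2013, 38)} with {(1989, 35), (2002, 35)} → {(1980, 36), (1982, 28), (1984, 19), (1985, 27), (1986, 17), (2007, 17), (2013, 38)}
π_{sid, year} gives {(17, 1986), (17, 2007), (19, 1984), (27, 1985), (28, 1982), (36, 1980), (38, 2013)}.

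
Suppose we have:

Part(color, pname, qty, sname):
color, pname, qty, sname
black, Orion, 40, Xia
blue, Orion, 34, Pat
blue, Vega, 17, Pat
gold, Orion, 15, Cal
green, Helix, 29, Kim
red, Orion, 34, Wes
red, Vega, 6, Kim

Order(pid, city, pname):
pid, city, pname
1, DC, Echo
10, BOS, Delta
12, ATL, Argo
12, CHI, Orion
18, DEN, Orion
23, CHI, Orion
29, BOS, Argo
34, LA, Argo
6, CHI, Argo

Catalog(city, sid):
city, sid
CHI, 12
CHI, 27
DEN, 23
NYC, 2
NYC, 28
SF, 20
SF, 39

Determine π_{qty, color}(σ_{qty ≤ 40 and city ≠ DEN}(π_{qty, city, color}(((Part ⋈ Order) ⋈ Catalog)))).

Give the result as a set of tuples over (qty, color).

{(15, gold), (34, blue), (34, red), (40, black)}

Natural join on pname: {(black, Orion, 40, Xia, 12, CHI), (black, Orion, 40, Xia, 18, DEN), (black, Orion, 40, Xia, 23, CHI), (blue, Orion, 34, Pat, 12, CHI), (blue, Orion, 34, Pat, 18, DEN), (blue, Orion, 34, Pat, 23, CHI), (gold, Orion, 15, Cal, 12, CHI), (gold, Orion, 15, Cal, 18, DEN), (gold, Orion, 15, Cal, 23, CHI), (red, Orion, 34, Wes, 12, CHI), (red, Orion, 34, Wes, 18, DEN), (red, Orion, 34, Wes, 23, CHI)}
Natural join on city: {(black, Orion, 40, Xia, 12, CHI, 12), (black, Orion, 40, Xia, 12, CHI, 27), (black, Orion, 40, Xia, 18, DEN, 23), (black, Orion, 40, Xia, 23, CHI, 12), (black, Orion, 40, Xia, 23, CHI, 27), (blue, Orion, 34, Pat, 12, CHI, 12), (blue, Orion, 34, Pat, 12, CHI, 27), (blue, Orion, 34, Pat, 18, DEN, 23), (blue, Orion, 34, Pat, 23, CHI, 12), (blue, Orion, 34, Pat, 23, CHI, 27), (gold, Orion, 15, Cal, 12, CHI, 12), (gold, Orion, 15, Cal, 12, CHI, 27), (gold, Orion, 15, Cal, 18, DEN, 23), (gold, Orion, 15, Cal, 23, CHI, 12), (gold, Orion, 15, Cal, 23, CHI, 27), (red, Orion, 34, Wes, 12, CHI, 12), (red, Orion, 34, Wes, 12, CHI, 27), (red, Orion, 34, Wes, 18, DEN, 23), (red, Orion, 34, Wes, 23, CHI, 12), (red, Orion, 34, Wes, 23, CHI, 27)}
π_{qty, city, color} gives {(15, CHI, gold), (15, DEN, gold), (34, CHI, blue), (34, CHI, red), (34, DEN, blue), (34, DEN, red), (40, CHI, black), (40, DEN, black)} (12 duplicate(s) eliminated).
Selection qty ≤ 40 and city ≠ DEN: {(15, CHI, gold), (34, CHI, blue), (34, CHI, red), (40, CHI, black)}
π_{qty, color} gives {(15, gold), (34, blue), (34, red), (40, black)}.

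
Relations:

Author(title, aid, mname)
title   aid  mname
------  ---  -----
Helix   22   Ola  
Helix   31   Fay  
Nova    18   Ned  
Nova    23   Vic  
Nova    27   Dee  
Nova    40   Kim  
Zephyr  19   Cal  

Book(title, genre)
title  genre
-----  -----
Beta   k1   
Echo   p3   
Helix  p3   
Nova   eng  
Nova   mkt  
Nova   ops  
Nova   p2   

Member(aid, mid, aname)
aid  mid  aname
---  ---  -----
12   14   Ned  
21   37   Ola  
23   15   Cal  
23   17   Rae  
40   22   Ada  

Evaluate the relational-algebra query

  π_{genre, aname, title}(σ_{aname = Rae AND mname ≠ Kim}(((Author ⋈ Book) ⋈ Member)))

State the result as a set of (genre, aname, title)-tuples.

{(eng, Rae, Nova), (mkt, Rae, Nova), (ops, Rae, Nova), (p2, Rae, Nova)}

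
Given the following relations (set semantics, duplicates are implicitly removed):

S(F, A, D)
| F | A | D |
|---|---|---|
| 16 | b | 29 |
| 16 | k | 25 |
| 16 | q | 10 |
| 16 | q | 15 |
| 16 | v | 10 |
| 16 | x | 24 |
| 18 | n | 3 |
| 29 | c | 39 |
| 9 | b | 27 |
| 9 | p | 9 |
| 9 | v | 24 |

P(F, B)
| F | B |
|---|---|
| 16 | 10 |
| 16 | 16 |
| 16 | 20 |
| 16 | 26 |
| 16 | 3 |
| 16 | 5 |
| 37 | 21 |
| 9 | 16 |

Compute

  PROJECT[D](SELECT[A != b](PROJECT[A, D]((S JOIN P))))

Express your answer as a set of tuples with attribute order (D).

{10, 15, 24, 25, 9}

Natural join on F: {(16, b, 29, 10), (16, b, 29, 16), (16, b, 29, 20), (16, b, 29, 26), (16, b, 29, 3), (16, b, 29, 5), (16, k, 25, 10), (16, k, 25, 16), (16, k, 25, 20), (16, k, 25, 26), (16, k, 25, 3), (16, k, 25, 5), (16, q, 10, 10), (16, q, 10, 16), (16, q, 10, 20), (16, q, 10, 26), (16, q, 10, 3), (16, q, 10, 5), (16, q, 15, 10), (16, q, 15, 16), (16, q, 15, 20), (16, q, 15, 26), (16, q, 15, 3), (16, q, 15, 5), (16, v, 10, 10), (16, v, 10, 16), (16, v, 10, 20), (16, v, 10, 26), (16, v, 10, 3), (16, v, 10, 5), (16, x, 24, 10), (16, x, 24, 16), (16, x, 24, 20), (16, x, 24, 26), (16, x, 24, 3), (16, x, 24, 5), (9, b, 27, 16), (9, p, 9, 16), (9, v, 24, 16)}
π_{A, D} gives {(b, 27), (b, 29), (k, 25), (p, 9), (q, 10), (q, 15), (v, 10), (v, 24), (x, 24)} (30 duplicate(s) eliminated).
Selection A != b: {(k, 25), (p, 9), (q, 10), (q, 15), (v, 10), (v, 24), (x, 24)}
π_{D} gives {10, 15, 24, 25, 9} (2 duplicate(s) eliminated).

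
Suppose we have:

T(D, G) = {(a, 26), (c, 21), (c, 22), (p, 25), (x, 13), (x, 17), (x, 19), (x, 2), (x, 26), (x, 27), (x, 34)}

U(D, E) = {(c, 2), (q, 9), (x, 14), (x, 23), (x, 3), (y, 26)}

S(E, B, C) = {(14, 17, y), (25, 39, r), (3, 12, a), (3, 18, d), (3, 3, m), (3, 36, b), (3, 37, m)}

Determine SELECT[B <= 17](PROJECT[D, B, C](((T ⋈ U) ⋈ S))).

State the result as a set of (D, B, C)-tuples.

{(x, 12, a), (x, 17, y), (x, 3, m)}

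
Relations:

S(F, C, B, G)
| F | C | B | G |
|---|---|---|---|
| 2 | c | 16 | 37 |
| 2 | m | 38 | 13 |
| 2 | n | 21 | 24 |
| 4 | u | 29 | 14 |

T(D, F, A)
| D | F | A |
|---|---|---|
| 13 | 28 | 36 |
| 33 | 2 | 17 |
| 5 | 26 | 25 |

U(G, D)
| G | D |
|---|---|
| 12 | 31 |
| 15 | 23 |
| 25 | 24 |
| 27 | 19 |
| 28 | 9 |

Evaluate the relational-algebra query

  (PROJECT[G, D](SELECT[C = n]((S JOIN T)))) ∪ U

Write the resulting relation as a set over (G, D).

{(12, 31), (15, 23), (24, 33), (25, 24), (27, 19), (28, 9)}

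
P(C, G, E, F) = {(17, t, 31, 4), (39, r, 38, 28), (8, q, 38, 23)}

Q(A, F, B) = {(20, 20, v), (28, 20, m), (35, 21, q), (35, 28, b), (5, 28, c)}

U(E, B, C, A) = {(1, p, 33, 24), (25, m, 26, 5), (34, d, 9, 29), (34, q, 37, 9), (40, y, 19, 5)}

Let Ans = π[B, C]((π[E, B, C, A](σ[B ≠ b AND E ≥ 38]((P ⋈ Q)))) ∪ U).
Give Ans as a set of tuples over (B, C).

P ⋈ Q (natural join on F): {(39, r, 38, 28, 35, b), (39, r, 38, 28, 5, c)}
σ[B ≠ b AND E ≥ 38]: keep tuples satisfying B ≠ b AND E ≥ 38 → {(39, r, 38, 28, 5, c)}
π_{E, B, C, A} gives {(38, c, 39, 5)}.
Union: {(38, c, 39, 5)} with {(1, p, 33, 24), (25, m, 26, 5), (34, d, 9, 29), (34, q, 37, 9), (40, y, 19, 5)} → {(1, p, 33, 24), (25, m, 26, 5), (34, d, 9, 29), (34, q, 37, 9), (38, c, 39, 5), (40, y, 19, 5)}
π_{B, C} gives {(c, 39), (d, 9), (m, 26), (p, 33), (q, 37), (y, 19)}.

{(c, 39), (d, 9), (m, 26), (p, 33), (q, 37), (y, 19)}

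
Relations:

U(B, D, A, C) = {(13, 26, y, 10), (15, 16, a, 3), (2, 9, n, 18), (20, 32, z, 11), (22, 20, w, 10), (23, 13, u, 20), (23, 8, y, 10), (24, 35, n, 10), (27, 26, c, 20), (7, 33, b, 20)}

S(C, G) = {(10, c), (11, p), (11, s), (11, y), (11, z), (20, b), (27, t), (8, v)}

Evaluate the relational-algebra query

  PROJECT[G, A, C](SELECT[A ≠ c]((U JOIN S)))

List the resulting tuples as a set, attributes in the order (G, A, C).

{(b, b, 20), (b, u, 20), (c, n, 10), (c, w, 10), (c, y, 10), (p, z, 11), (s, z, 11), (y, z, 11), (z, z, 11)}

Joining U and S on C yields {(13, 26, y, 10, c), (20, 32, z, 11, p), (20, 32, z, 11, s), (20, 32, z, 11, y), (20, 32, z, 11, z), (22, 20, w, 10, c), (23, 13, u, 20, b), (23, 8, y, 10, c), (24, 35, n, 10, c), (27, 26, c, 20, b), (7, 33, b, 20, b)}.
σ[A ≠ c]: keep tuples satisfying A ≠ c → {(13, 26, y, 10, c), (20, 32, z, 11, p), (20, 32, z, 11, s), (20, 32, z, 11, y), (20, 32, z, 11, z), (22, 20, w, 10, c), (23, 13, u, 20, b), (23, 8, y, 10, c), (24, 35, n, 10, c), (7, 33, b, 20, b)}
Keep only column(s) G, A, C (1 duplicate(s) eliminated): {(b, b, 20), (b, u, 20), (c, n, 10), (c, w, 10), (c, y, 10), (p, z, 11), (s, z, 11), (y, z, 11), (z, z, 11)}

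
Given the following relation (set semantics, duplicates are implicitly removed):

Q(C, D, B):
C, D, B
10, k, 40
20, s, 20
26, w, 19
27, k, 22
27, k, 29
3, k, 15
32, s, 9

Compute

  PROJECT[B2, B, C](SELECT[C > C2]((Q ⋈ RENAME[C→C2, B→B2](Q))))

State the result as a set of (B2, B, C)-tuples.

{(15, 22, 27), (15, 29, 27), (15, 40, 10), (20, 9, 32), (40, 22, 27), (40, 29, 27)}

ρ[C→C2, B→B2]: schema becomes (C2, D, B2); tuples unchanged.
Q ⋈ RENAME[C→C2, B→B2](Q) (natural join on D): {(10, k, 40, 10, 40), (10, k, 40, 27, 22), (10, k, 40, 27, 29), (10, k, 40, 3, 15), (20, s, 20, 20, 20), (20, s, 20, 32, 9), (26, w, 19, 26, 19), (27, k, 22, 10, 40), (27, k, 22, 27, 22), (27, k, 22, 27, 29), (27, k, 22, 3, 15), (27, k, 29, 10, 40), (27, k, 29, 27, 22), (27, k, 29, 27, 29), (27, k, 29, 3, 15), (3, k, 15, 10, 40), (3, k, 15, 27, 22), (3, k, 15, 27, 29), (3, k, 15, 3, 15), (32, s, 9, 20, 20), (32, s, 9, 32, 9)}
Filtering on C > C2 leaves {(10, k, 40, 3, 15), (27, k, 22, 10, 40), (27, k, 22, 3, 15), (27, k, 29, 10, 40), (27, k, 29, 3, 15), (32, s, 9, 20, 20)}.
π_{B2, B, C} gives {(15, 22, 27), (15, 29, 27), (15, 40, 10), (20, 9, 32), (40, 22, 27), (40, 29, 27)}.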